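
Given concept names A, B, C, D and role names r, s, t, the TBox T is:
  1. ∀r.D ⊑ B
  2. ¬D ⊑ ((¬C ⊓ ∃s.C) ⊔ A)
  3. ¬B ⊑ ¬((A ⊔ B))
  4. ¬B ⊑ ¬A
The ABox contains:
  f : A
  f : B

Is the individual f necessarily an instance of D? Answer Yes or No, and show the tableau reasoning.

1. f : D?  L(f) = {A, B} ∪ {¬D}
   apply at f: ¬D⊑((¬C ⊓ ∃s.C) ⊔ A)
   open: L(f) ⊇ {A, B, ¬D} — f ∉ D possible
2. Hence f : D: not entailed.

No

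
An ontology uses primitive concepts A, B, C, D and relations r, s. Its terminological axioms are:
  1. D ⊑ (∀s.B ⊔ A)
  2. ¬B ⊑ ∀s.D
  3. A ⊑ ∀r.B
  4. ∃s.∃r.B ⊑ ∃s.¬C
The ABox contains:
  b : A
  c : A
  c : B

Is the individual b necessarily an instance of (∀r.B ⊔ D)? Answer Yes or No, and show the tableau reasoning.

1. b : (∀r.B ⊔ D)?  L(b) = {A} ∪ {(∃r.¬B ⊓ ¬D)}
   clash {B, ¬B} at an ∃-successor — b ∈ (∀r.B ⊔ D)
2. Hence b : (∀r.B ⊔ D): entailed.

Yes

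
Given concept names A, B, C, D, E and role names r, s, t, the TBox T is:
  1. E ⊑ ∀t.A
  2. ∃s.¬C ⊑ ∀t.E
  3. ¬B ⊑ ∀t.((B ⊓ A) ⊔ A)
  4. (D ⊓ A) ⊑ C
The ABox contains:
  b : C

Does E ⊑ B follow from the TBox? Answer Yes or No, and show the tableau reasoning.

No

1. E ⊑ B  ⇔  (E ⊓ ¬B) unsat w.r.t. T
   apply at x₀: E⊑∀t.A; ¬B⊑∀t.((B ⊓ A) ⊔ A)
   open: L(x₀) ⊇ {E, ¬B, ¬D, ∀s.C, ∀t.((B ⊓ A) ⊔ A), …}
2. Hence E ⊑ B: not entailed.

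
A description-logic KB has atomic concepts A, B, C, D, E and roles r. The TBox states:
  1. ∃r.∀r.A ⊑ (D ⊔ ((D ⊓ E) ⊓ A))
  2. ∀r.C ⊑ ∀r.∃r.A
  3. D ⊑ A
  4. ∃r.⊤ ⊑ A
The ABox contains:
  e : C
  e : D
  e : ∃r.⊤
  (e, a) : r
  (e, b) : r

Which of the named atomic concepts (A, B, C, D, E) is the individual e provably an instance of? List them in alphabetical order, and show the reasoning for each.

1. e : A?  L(e) = {C, D, ∃r.⊤} ∪ {¬A}
   clash {A, ¬A} at e — e ∈ A
2. e : B?  L(e) = {C, D, ∃r.⊤} ∪ {¬B}
   apply at e: D⊑A; ∃r.⊤⊑A
   open: L(e) ⊇ {A, C, D, ¬B, ∀r.∃r.¬A, …} (+ ∃-successors) — e ∉ B possible
3. e : C?  L(e) = {C, D, ∃r.⊤} ∪ {¬C}
   clash {C, ¬C} at e — e ∈ C
4. e : D?  L(e) = {C, D, ∃r.⊤} ∪ {¬D}
   clash {D, ¬D} at e — e ∈ D
5. e : E?  L(e) = {C, D, ∃r.⊤} ∪ {¬E}
   apply at e: D⊑A; ∃r.⊤⊑A
   open: L(e) ⊇ {A, C, D, ¬E, ∀r.∃r.¬A, …} (+ ∃-successors) — e ∉ E possible
6. Entailed for e: {A, C, D}

{A, C, D}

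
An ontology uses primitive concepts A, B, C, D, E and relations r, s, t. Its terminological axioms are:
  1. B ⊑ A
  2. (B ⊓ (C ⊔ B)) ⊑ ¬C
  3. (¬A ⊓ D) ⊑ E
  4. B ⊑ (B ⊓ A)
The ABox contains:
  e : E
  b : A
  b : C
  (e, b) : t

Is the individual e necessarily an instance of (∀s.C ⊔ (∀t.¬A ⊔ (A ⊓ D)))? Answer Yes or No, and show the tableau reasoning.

No

1. e : (∀s.C ⊔ (∀t.¬A ⊔ (A ⊓ D)))?  L(e) = {E} ∪ {(∃s.¬C ⊓ (∃t.A ⊓ (¬A ⊔ ¬D)))}
   open: L(e) ⊇ {E, ¬A, ¬B, ∃s.¬C, ∃t.A} (+ ∃-successors) — e ∉ (∀s.C ⊔ (∀t.¬A ⊔ (A ⊓ D))) possible
2. Hence e : (∀s.C ⊔ (∀t.¬A ⊔ (A ⊓ D))): not entailed.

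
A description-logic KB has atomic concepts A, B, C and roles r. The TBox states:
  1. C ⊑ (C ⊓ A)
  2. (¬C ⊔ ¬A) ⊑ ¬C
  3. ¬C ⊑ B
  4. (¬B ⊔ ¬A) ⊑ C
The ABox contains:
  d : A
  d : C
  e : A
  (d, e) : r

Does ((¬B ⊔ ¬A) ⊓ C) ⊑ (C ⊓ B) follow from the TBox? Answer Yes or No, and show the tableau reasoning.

No

1. ((¬B ⊔ ¬A) ⊓ C) ⊑ (C ⊓ B)  ⇔  (((¬B ⊔ ¬A) ⊓ C) ⊓ (¬C ⊔ ¬B)) unsat w.r.t. T
   apply at x₀: C⊑(C ⊓ A)
   open: L(x₀) ⊇ {A, C, ¬B}
2. Hence ((¬B ⊔ ¬A) ⊓ C) ⊑ (C ⊓ B): not entailed.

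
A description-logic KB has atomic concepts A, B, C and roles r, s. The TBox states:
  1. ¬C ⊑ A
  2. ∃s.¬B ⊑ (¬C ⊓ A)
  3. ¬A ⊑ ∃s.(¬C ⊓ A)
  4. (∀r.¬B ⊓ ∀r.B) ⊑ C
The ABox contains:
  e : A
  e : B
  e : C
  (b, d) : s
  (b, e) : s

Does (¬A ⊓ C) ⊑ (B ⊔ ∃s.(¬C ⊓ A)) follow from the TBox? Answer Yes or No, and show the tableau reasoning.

1. (¬A ⊓ C) ⊑ (B ⊔ ∃s.(¬C ⊓ A))  ⇔  ((¬A ⊓ C) ⊓ (¬B ⊓ ∀s.(C ⊔ ¬A))) unsat w.r.t. T
   all branches close; clash {A, ¬A} at x₀
2. Hence (¬A ⊓ C) ⊑ (B ⊔ ∃s.(¬C ⊓ A)): entailed.

Yes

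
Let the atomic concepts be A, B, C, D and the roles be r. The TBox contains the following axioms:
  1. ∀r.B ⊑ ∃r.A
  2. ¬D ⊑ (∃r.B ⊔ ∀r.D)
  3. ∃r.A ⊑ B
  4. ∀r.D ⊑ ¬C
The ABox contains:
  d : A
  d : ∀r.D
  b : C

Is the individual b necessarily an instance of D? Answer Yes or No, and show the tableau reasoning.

1. b : D?  L(b) = {C} ∪ {¬D}
   apply at b: ¬D⊑(∃r.B ⊔ ∀r.D)
   open: L(b) ⊇ {C, ¬D, ∀r.¬A, ∃r.B, ∃r.¬B, …} (+ ∃-successors) — b ∉ D possible
2. Hence b : D: not entailed.

No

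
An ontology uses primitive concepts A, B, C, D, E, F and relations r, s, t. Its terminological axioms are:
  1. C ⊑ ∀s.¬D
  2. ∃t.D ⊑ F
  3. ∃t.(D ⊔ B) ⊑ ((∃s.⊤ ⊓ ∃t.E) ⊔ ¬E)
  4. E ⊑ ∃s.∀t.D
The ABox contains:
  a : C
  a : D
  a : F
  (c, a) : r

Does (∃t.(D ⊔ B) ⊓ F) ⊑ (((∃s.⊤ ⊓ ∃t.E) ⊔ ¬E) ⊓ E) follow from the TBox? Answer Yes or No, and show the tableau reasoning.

No

1. (∃t.(D ⊔ B) ⊓ F) ⊑ (((∃s.⊤ ⊓ ∃t.E) ⊔ ¬E) ⊓ E)  ⇔  ((∃t.(D ⊔ B) ⊓ F) ⊓ (((∀s.⊥ ⊔ ∀t.¬E) ⊓ E) ⊔ ¬E)) unsat w.r.t. T
   apply at x₀: ∃t.(D ⊔ B)⊑((∃s.⊤ ⊓ ∃t.E) ⊔ ¬E)
   open: L(x₀) ⊇ {F, ¬C, ¬E, ∃t.(D ⊔ B)} (+ ∃-successors)
2. Hence (∃t.(D ⊔ B) ⊓ F) ⊑ (((∃s.⊤ ⊓ ∃t.E) ⊔ ¬E) ⊓ E): not entailed.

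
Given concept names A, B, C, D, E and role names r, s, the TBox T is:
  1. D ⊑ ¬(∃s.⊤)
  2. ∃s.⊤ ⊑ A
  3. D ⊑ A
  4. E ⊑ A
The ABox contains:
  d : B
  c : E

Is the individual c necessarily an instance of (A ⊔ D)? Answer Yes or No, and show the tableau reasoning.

1. c : (A ⊔ D)?  L(c) = {E} ∪ {(¬A ⊓ ¬D)}
   clash {A, ¬A} at c — c ∈ (A ⊔ D)
2. Hence c : (A ⊔ D): entailed.

Yes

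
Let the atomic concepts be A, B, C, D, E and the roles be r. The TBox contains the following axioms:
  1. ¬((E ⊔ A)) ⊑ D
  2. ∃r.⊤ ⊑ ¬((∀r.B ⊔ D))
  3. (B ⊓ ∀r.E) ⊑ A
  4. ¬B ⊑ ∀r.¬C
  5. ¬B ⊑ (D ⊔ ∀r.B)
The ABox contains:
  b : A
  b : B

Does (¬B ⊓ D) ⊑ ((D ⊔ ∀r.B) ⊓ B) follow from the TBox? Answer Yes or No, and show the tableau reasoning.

No

1. (¬B ⊓ D) ⊑ ((D ⊔ ∀r.B) ⊓ B)  ⇔  ((¬B ⊓ D) ⊓ ((¬D ⊓ ∃r.¬B) ⊔ ¬B)) unsat w.r.t. T
   apply at x₀: ¬B⊑∀r.¬C; ¬B⊑(D ⊔ ∀r.B)
   open: L(x₀) ⊇ {D, ¬B, ∀r.¬C, ∀r.⊥}
2. Hence (¬B ⊓ D) ⊑ ((D ⊔ ∀r.B) ⊓ B): not entailed.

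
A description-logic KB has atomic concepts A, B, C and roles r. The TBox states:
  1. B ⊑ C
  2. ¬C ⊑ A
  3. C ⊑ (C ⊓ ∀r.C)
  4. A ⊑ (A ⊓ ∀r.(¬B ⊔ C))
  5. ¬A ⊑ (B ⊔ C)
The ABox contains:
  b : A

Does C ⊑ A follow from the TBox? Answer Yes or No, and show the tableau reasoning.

No

1. C ⊑ A  ⇔  (C ⊓ ¬A) unsat w.r.t. T
   apply at x₀: C⊑(C ⊓ ∀r.C); ¬A⊑(B ⊔ C)
   open: L(x₀) ⊇ {C, ¬A, ∀r.C}
2. Hence C ⊑ A: not entailed.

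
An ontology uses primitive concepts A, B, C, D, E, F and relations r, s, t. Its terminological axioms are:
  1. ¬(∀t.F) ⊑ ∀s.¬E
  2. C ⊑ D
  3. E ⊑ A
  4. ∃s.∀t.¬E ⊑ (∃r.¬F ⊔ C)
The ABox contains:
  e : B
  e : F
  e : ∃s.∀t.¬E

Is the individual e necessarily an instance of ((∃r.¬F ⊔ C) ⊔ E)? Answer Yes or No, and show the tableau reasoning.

Yes

1. e : ((∃r.¬F ⊔ C) ⊔ E)?  L(e) = {B, F, ∃s.∀t.¬E} ∪ {((∀r.F ⊓ ¬C) ⊓ ¬E)}
   clash {C, ¬C} at e — e ∈ ((∃r.¬F ⊔ C) ⊔ E)
2. Hence e : ((∃r.¬F ⊔ C) ⊔ E): entailed.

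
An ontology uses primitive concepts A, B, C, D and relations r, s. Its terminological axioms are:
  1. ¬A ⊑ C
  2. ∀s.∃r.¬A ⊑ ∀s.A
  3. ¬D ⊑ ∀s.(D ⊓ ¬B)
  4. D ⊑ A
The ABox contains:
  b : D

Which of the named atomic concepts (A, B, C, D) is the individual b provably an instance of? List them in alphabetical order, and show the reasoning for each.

{A, D}

1. b : A?  L(b) = {D} ∪ {¬A}
   clash {A, ¬A} at b — b ∈ A
2. b : B?  L(b) = {D} ∪ {¬B}
   apply at b: D⊑A
   open: L(b) ⊇ {A, D, ¬B, ∃s.∀r.A} (+ ∃-successors) — b ∉ B possible
3. b : C?  L(b) = {D} ∪ {¬C}
   apply at b: D⊑A
   open: L(b) ⊇ {A, D, ¬C, ∃s.∀r.A} (+ ∃-successors) — b ∉ C possible
4. b : D?  L(b) = {D} ∪ {¬D}
   clash {D, ¬D} at b — b ∈ D
5. Entailed for b: {A, D}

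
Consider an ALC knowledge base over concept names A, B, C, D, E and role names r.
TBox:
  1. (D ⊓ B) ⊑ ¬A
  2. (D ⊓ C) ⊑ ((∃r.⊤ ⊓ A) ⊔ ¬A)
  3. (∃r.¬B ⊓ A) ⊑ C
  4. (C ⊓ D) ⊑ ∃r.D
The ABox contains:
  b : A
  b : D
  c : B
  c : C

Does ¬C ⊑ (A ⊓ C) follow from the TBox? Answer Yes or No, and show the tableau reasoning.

1. ¬C ⊑ (A ⊓ C)  ⇔  (¬C ⊓ (¬A ⊔ ¬C)) unsat w.r.t. T
   open: L(x₀) ⊇ {¬C, ¬D, ∀r.B}
2. Hence ¬C ⊑ (A ⊓ C): not entailed.

No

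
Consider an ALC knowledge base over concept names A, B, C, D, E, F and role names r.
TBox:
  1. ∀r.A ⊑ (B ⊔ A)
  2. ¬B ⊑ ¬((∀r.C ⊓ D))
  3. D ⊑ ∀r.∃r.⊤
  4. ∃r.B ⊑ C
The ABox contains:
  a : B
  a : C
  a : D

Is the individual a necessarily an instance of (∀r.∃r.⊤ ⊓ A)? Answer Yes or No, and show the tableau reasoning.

1. a : (∀r.∃r.⊤ ⊓ A)?  L(a) = {B, C, D} ∪ {(∃r.∀r.⊥ ⊔ ¬A)}
   apply at a: D⊑∀r.∃r.⊤
   open: L(a) ⊇ {B, C, D, ¬A, ∀r.∃r.⊤, …} (+ ∃-successors) — a ∉ (∀r.∃r.⊤ ⊓ A) possible
2. Hence a : (∀r.∃r.⊤ ⊓ A): not entailed.

No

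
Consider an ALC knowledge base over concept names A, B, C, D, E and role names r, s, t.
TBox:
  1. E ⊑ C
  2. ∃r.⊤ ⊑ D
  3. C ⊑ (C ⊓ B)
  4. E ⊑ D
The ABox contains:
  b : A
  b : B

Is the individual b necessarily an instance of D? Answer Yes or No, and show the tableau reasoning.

No

1. b : D?  L(b) = {A, B} ∪ {¬D}
   open: L(b) ⊇ {A, B, ¬C, ¬D, ¬E, …} — b ∉ D possible
2. Hence b : D: not entailed.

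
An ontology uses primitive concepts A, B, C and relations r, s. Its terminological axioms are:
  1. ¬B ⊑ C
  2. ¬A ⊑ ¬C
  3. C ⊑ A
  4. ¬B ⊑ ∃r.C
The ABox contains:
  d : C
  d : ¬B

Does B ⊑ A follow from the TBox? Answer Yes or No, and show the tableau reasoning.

1. B ⊑ A  ⇔  (B ⊓ ¬A) unsat w.r.t. T
   apply at x₀: ¬A⊑¬C
   open: L(x₀) ⊇ {B, ¬A, ¬C}
2. Hence B ⊑ A: not entailed.

No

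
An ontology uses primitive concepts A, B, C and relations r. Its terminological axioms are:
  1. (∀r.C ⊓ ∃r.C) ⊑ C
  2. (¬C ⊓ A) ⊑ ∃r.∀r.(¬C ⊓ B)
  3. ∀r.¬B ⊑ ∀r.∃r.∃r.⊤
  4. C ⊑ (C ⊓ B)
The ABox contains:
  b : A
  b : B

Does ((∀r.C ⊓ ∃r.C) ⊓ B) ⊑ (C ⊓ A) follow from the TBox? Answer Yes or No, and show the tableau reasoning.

No

1. ((∀r.C ⊓ ∃r.C) ⊓ B) ⊑ (C ⊓ A)  ⇔  (((∀r.C ⊓ ∃r.C) ⊓ B) ⊓ (¬C ⊔ ¬A)) unsat w.r.t. T
   apply at x₀: (∀r.C ⊓ ∃r.C)⊑C
   open: L(x₀) ⊇ {B, C, ¬A, ∀r.C, ∃r.B, …} (+ ∃-successors)
2. Hence ((∀r.C ⊓ ∃r.C) ⊓ B) ⊑ (C ⊓ A): not entailed.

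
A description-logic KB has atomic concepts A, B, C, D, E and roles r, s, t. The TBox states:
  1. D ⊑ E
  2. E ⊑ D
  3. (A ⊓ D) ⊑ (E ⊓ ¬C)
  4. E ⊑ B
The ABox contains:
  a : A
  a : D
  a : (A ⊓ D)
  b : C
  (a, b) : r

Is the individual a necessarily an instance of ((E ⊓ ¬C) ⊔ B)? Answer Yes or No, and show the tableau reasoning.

1. a : ((E ⊓ ¬C) ⊔ B)?  L(a) = {A, D, (A ⊓ D)} ∪ {((¬E ⊔ C) ⊓ ¬B)}
   clash {B, ¬B} at a — a ∈ ((E ⊓ ¬C) ⊔ B)
2. Hence a : ((E ⊓ ¬C) ⊔ B): entailed.

Yes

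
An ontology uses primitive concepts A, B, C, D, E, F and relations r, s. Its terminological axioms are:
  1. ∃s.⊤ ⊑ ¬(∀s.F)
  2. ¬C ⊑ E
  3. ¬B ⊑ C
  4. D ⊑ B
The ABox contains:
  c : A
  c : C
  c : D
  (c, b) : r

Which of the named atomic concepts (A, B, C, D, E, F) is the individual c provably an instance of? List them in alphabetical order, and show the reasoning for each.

1. c : A?  L(c) = {A, C, D} ∪ {¬A}
   clash {A, ¬A} at c — c ∈ A
2. c : B?  L(c) = {A, C, D} ∪ {¬B}
   clash {B, ¬B} at c — c ∈ B
3. c : C?  L(c) = {A, C, D} ∪ {¬C}
   clash {C, ¬C} at c — c ∈ C
4. c : D?  L(c) = {A, C, D} ∪ {¬D}
   clash {D, ¬D} at c — c ∈ D
5. c : E?  L(c) = {A, C, D} ∪ {¬E}
   apply at c: D⊑B
   open: L(c) ⊇ {A, B, C, D, ¬E, …} — c ∉ E possible
6. c : F?  L(c) = {A, C, D} ∪ {¬F}
   apply at c: D⊑B
   open: L(c) ⊇ {A, B, C, D, ¬F, …} — c ∉ F possible
7. Entailed for c: {A, B, C, D}

{A, B, C, D}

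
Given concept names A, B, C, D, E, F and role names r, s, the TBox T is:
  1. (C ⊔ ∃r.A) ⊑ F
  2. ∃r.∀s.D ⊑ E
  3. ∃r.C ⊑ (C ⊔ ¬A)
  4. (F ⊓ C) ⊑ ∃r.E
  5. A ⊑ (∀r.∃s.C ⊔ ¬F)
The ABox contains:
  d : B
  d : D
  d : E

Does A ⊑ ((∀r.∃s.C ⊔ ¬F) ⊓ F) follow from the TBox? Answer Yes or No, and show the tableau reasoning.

1. A ⊑ ((∀r.∃s.C ⊔ ¬F) ⊓ F)  ⇔  (A ⊓ ((∃r.∀s.¬C ⊓ F) ⊔ ¬F)) unsat w.r.t. T
   apply at x₀: A⊑(∀r.∃s.C ⊔ ¬F)
   open: L(x₀) ⊇ {A, ¬C, ¬F, ∀r.¬A, ∀r.¬C, …}
2. Hence A ⊑ ((∀r.∃s.C ⊔ ¬F) ⊓ F): not entailed.

No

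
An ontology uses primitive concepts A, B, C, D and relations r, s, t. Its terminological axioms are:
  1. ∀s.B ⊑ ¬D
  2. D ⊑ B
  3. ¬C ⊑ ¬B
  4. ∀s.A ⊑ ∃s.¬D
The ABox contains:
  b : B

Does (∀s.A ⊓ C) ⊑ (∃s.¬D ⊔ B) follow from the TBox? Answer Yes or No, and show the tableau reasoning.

Yes

1. (∀s.A ⊓ C) ⊑ (∃s.¬D ⊔ B)  ⇔  ((∀s.A ⊓ C) ⊓ (∀s.D ⊓ ¬B)) unsat w.r.t. T
   all branches close; clash {B, ¬B} at x₀
2. Hence (∀s.A ⊓ C) ⊑ (∃s.¬D ⊔ B): entailed.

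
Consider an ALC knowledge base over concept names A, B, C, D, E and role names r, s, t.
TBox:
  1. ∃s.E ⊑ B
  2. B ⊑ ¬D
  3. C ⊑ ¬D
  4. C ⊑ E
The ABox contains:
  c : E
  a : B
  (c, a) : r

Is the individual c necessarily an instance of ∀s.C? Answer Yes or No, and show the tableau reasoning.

No

1. c : ∀s.C?  L(c) = {E} ∪ {∃s.¬C}
   open: L(c) ⊇ {E, ¬B, ¬C, ∀s.¬E, ∃s.¬C} (+ ∃-successors) — c ∉ ∀s.C possible
2. Hence c : ∀s.C: not entailed.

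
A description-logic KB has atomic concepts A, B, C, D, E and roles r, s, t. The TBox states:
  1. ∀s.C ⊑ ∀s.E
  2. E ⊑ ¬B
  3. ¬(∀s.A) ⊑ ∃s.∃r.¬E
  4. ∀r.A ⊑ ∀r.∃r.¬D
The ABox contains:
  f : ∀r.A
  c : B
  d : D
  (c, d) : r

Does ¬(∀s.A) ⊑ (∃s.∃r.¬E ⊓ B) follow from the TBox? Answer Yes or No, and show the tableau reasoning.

1. ¬(∀s.A) ⊑ (∃s.∃r.¬E ⊓ B)  ⇔  (∃s.¬A ⊓ (∀s.∀r.E ⊔ ¬B)) unsat w.r.t. T
   apply at x₀: ¬(∀s.A)⊑∃s.∃r.¬E
   open: L(x₀) ⊇ {¬B, ¬E, ∃r.¬A, ∃s.¬A, ∃s.¬C, …} (+ ∃-successors)
2. Hence ¬(∀s.A) ⊑ (∃s.∃r.¬E ⊓ B): not entailed.

No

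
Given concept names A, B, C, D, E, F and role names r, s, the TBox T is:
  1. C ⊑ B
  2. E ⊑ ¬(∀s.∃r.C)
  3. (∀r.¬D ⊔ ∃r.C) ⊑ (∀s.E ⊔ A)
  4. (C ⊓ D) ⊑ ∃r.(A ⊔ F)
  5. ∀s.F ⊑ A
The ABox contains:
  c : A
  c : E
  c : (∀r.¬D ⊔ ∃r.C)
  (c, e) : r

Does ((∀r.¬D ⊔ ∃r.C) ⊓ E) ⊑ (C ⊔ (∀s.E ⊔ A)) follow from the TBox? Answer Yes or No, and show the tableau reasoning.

1. ((∀r.¬D ⊔ ∃r.C) ⊓ E) ⊑ (C ⊔ (∀s.E ⊔ A))  ⇔  (((∀r.¬D ⊔ ∃r.C) ⊓ E) ⊓ (¬C ⊓ (∃s.¬E ⊓ ¬A))) unsat w.r.t. T
   all branches close; clash {A, ¬A} at x₀
2. Hence ((∀r.¬D ⊔ ∃r.C) ⊓ E) ⊑ (C ⊔ (∀s.E ⊔ A)): entailed.

Yes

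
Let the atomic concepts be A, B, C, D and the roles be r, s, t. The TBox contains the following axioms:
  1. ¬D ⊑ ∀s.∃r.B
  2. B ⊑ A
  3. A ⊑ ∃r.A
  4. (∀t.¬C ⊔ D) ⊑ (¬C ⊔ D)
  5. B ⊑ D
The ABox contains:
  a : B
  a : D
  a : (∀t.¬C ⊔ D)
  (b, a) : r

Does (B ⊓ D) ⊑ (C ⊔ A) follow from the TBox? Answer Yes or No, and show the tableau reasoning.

1. (B ⊓ D) ⊑ (C ⊔ A)  ⇔  ((B ⊓ D) ⊓ (¬C ⊓ ¬A)) unsat w.r.t. T
   all branches close; clash {A, ¬A} at x₀
2. Hence (B ⊓ D) ⊑ (C ⊔ A): entailed.

Yes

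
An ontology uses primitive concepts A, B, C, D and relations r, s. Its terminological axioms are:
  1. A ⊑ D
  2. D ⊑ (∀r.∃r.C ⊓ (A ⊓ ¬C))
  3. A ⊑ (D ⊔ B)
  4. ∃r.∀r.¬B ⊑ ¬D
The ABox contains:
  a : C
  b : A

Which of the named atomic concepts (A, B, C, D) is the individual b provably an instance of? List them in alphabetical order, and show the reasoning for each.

1. b : A?  L(b) = {A} ∪ {¬A}
   clash {A, ¬A} at b — b ∈ A
2. b : B?  L(b) = {A} ∪ {¬B}
   apply at b: A⊑D; A⊑(D ⊔ B)
   open: L(b) ⊇ {A, D, ¬B, ¬C, ∀r.∃r.B, …} — b ∉ B possible
3. b : C?  L(b) = {A} ∪ {¬C}
   apply at b: A⊑D; A⊑(D ⊔ B)
   open: L(b) ⊇ {A, D, ¬C, ∀r.∃r.B, ∀r.∃r.C} — b ∉ C possible
4. b : D?  L(b) = {A} ∪ {¬D}
   clash {D, ¬D} at b — b ∈ D
5. Entailed for b: {A, D}

{A, D}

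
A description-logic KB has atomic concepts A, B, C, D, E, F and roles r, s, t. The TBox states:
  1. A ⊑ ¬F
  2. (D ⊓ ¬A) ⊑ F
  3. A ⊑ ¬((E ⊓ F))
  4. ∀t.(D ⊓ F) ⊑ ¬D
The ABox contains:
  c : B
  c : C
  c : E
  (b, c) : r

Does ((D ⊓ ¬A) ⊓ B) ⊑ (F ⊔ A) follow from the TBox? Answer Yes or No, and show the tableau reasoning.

Yes

1. ((D ⊓ ¬A) ⊓ B) ⊑ (F ⊔ A)  ⇔  (((D ⊓ ¬A) ⊓ B) ⊓ (¬F ⊓ ¬A)) unsat w.r.t. T
   all branches close; clash {F, ¬F} at x₀
2. Hence ((D ⊓ ¬A) ⊓ B) ⊑ (F ⊔ A): entailed.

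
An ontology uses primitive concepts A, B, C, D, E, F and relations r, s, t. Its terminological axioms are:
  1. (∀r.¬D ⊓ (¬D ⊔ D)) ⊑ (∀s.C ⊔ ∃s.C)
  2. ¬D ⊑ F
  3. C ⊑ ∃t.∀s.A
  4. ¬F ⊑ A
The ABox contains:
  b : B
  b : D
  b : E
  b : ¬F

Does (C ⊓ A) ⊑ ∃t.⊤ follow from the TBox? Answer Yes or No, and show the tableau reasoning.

1. (C ⊓ A) ⊑ ∃t.⊤  ⇔  ((C ⊓ A) ⊓ ∀t.⊥) unsat w.r.t. T
   all branches close; clash ⊥ at an ∃-successor
2. Hence (C ⊓ A) ⊑ ∃t.⊤: entailed.

Yes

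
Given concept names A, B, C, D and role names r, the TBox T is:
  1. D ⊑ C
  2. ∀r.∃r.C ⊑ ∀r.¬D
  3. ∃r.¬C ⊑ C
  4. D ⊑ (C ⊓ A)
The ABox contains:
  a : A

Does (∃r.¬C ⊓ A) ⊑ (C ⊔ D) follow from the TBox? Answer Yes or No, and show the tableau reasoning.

1. (∃r.¬C ⊓ A) ⊑ (C ⊔ D)  ⇔  ((∃r.¬C ⊓ A) ⊓ (¬C ⊓ ¬D)) unsat w.r.t. T
   all branches close; clash {C, ¬C} at x₀
2. Hence (∃r.¬C ⊓ A) ⊑ (C ⊔ D): entailed.

Yes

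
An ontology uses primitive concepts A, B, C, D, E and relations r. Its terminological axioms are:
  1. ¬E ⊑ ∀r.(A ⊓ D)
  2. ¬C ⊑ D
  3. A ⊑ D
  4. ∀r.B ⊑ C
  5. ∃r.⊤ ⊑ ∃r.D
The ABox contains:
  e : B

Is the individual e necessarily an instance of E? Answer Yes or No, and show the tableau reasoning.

1. e : E?  L(e) = {B} ∪ {¬E}
   apply at e: ¬E⊑∀r.(A ⊓ D)
   open: L(e) ⊇ {B, C, ¬A, ¬E, ∀r.(A ⊓ D), …} — e ∉ E possible
2. Hence e : E: not entailed.

No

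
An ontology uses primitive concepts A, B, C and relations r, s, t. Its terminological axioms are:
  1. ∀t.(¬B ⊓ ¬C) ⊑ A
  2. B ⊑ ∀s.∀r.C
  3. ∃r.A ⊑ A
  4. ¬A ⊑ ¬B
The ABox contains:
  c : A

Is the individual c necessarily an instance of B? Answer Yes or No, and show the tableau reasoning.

No

1. c : B?  L(c) = {A} ∪ {¬B}
   open: L(c) ⊇ {A, ¬B} — c ∉ B possible
2. Hence c : B: not entailed.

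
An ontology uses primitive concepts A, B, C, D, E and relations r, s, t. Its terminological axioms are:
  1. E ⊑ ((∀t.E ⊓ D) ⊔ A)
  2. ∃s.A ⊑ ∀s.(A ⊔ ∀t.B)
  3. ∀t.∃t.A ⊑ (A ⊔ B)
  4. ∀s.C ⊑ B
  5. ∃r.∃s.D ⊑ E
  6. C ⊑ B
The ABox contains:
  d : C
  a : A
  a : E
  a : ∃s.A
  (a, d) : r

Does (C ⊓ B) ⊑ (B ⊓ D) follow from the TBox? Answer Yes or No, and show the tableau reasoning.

No

1. (C ⊓ B) ⊑ (B ⊓ D)  ⇔  ((C ⊓ B) ⊓ (¬B ⊔ ¬D)) unsat w.r.t. T
   open: L(x₀) ⊇ {B, C, ¬D, ¬E, ∀r.∀s.¬D, …} (+ ∃-successors)
2. Hence (C ⊓ B) ⊑ (B ⊓ D): not entailed.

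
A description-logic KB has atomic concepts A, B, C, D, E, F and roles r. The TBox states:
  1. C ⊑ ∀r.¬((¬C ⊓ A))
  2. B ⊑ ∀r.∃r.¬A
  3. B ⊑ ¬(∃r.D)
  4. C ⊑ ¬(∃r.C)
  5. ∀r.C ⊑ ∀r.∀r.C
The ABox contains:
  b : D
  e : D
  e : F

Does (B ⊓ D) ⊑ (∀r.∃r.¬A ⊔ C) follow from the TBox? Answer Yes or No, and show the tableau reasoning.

Yes

1. (B ⊓ D) ⊑ (∀r.∃r.¬A ⊔ C)  ⇔  ((B ⊓ D) ⊓ (∃r.∀r.A ⊓ ¬C)) unsat w.r.t. T
   all branches close; clash {A, ¬A} at an ∃-successor
2. Hence (B ⊓ D) ⊑ (∀r.∃r.¬A ⊔ C): entailed.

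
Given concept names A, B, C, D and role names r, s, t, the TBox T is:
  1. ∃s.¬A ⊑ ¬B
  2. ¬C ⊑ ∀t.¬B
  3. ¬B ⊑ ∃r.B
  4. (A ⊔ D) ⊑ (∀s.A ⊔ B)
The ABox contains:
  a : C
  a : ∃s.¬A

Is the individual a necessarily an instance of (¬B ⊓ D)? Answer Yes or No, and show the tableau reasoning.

No

1. a : (¬B ⊓ D)?  L(a) = {C, ∃s.¬A} ∪ {(B ⊔ ¬D)}
   apply at a: ∃s.¬A⊑¬B
   open: L(a) ⊇ {C, ¬A, ¬B, ¬D, ∃r.B, …} (+ ∃-successors) — a ∉ (¬B ⊓ D) possible
2. Hence a : (¬B ⊓ D): not entailed.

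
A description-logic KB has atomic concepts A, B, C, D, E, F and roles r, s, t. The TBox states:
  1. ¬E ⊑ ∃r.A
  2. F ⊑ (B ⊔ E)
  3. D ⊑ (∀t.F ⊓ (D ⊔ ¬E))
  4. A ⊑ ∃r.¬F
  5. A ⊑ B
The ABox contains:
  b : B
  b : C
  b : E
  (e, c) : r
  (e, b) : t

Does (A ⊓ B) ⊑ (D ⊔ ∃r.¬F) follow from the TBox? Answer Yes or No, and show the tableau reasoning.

Yes

1. (A ⊓ B) ⊑ (D ⊔ ∃r.¬F)  ⇔  ((A ⊓ B) ⊓ (¬D ⊓ ∀r.F)) unsat w.r.t. T
   all branches close; clash {F, ¬F} at an ∃-successor
2. Hence (A ⊓ B) ⊑ (D ⊔ ∃r.¬F): entailed.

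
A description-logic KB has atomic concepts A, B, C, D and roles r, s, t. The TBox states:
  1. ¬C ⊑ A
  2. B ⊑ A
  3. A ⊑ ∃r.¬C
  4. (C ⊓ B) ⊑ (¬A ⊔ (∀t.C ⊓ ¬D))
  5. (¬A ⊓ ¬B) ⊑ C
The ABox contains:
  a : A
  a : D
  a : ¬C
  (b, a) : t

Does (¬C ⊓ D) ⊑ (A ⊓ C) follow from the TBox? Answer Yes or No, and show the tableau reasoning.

1. (¬C ⊓ D) ⊑ (A ⊓ C)  ⇔  ((¬C ⊓ D) ⊓ (¬A ⊔ ¬C)) unsat w.r.t. T
   apply at x₀: ¬C⊑A
   open: L(x₀) ⊇ {A, D, ¬C, ∃r.¬C} (+ ∃-successors)
2. Hence (¬C ⊓ D) ⊑ (A ⊓ C): not entailed.

No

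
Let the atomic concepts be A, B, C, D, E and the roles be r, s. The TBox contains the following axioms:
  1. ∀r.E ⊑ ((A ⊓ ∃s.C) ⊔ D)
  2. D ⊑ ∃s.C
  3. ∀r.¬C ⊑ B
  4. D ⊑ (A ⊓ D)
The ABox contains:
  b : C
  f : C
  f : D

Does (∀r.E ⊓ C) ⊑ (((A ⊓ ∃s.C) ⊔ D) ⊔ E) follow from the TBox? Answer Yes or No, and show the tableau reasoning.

1. (∀r.E ⊓ C) ⊑ (((A ⊓ ∃s.C) ⊔ D) ⊔ E)  ⇔  ((∀r.E ⊓ C) ⊓ (((¬A ⊔ ∀s.¬C) ⊓ ¬D) ⊓ ¬E)) unsat w.r.t. T
   all branches close; clash {D, ¬D} at x₀
2. Hence (∀r.E ⊓ C) ⊑ (((A ⊓ ∃s.C) ⊔ D) ⊔ E): entailed.

Yes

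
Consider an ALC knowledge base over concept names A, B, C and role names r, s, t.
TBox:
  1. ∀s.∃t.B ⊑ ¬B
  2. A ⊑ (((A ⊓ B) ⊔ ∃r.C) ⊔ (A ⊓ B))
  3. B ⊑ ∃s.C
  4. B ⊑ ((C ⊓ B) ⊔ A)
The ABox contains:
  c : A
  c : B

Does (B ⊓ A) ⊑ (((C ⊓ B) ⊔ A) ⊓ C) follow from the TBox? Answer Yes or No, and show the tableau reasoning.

1. (B ⊓ A) ⊑ (((C ⊓ B) ⊔ A) ⊓ C)  ⇔  ((B ⊓ A) ⊓ (((¬C ⊔ ¬B) ⊓ ¬A) ⊔ ¬C)) unsat w.r.t. T
   apply at x₀: A⊑(((A ⊓ B) ⊔ ∃r.C) ⊔ (A ⊓ B)); B⊑∃s.C; B⊑((C ⊓ B) ⊔ A)
   open: L(x₀) ⊇ {A, B, ¬C, ∃s.C, ∃s.∀t.¬B} (+ ∃-successors)
2. Hence (B ⊓ A) ⊑ (((C ⊓ B) ⊔ A) ⊓ C): not entailed.

No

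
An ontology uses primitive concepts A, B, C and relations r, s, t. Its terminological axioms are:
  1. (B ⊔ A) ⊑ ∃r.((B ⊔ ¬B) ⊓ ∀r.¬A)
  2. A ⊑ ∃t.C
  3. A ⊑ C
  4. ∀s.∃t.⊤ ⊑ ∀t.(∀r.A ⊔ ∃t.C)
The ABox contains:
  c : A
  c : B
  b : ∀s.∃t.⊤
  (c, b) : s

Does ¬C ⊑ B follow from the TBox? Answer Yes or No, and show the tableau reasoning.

1. ¬C ⊑ B  ⇔  (¬C ⊓ ¬B) unsat w.r.t. T
   open: L(x₀) ⊇ {¬A, ¬B, ¬C, ∃s.∀t.⊥} (+ ∃-successors)
2. Hence ¬C ⊑ B: not entailed.

No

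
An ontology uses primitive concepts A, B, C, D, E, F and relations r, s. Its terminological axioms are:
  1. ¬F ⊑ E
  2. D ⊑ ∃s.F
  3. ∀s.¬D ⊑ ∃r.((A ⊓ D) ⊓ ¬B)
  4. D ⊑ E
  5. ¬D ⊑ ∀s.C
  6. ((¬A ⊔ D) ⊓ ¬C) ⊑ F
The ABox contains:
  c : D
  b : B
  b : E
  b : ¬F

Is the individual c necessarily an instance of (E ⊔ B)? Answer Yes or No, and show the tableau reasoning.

Yes

1. c : (E ⊔ B)?  L(c) = {D} ∪ {(¬E ⊓ ¬B)}
   clash {E, ¬E} at c — c ∈ (E ⊔ B)
2. Hence c : (E ⊔ B): entailed.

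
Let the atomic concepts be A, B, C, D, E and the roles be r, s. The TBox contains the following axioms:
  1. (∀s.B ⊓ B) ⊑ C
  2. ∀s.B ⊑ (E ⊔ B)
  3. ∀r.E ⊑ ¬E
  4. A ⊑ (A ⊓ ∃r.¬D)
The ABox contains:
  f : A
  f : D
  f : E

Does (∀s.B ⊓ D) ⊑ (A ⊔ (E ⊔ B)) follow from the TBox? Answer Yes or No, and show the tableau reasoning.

1. (∀s.B ⊓ D) ⊑ (A ⊔ (E ⊔ B))  ⇔  ((∀s.B ⊓ D) ⊓ (¬A ⊓ (¬E ⊓ ¬B))) unsat w.r.t. T
   all branches close; clash {B, ¬B} at x₀
2. Hence (∀s.B ⊓ D) ⊑ (A ⊔ (E ⊔ B)): entailed.

Yes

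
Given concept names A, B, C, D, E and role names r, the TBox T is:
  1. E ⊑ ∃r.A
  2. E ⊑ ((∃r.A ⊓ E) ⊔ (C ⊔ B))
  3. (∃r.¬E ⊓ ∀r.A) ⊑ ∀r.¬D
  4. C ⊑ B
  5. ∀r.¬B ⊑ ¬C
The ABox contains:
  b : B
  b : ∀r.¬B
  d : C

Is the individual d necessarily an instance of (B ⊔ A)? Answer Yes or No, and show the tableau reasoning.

Yes

1. d : (B ⊔ A)?  L(d) = {C} ∪ {(¬B ⊓ ¬A)}
   clash {B, ¬B} at d — d ∈ (B ⊔ A)
2. Hence d : (B ⊔ A): entailed.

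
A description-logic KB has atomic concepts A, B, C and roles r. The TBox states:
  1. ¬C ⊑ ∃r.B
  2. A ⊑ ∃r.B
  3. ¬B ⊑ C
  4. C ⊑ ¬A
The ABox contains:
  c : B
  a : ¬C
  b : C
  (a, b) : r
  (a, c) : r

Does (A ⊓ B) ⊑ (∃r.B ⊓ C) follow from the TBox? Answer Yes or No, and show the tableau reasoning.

1. (A ⊓ B) ⊑ (∃r.B ⊓ C)  ⇔  ((A ⊓ B) ⊓ (∀r.¬B ⊔ ¬C)) unsat w.r.t. T
   apply at x₀: A⊑∃r.B
   open: L(x₀) ⊇ {A, B, ¬C, ∃r.B} (+ ∃-successors)
2. Hence (A ⊓ B) ⊑ (∃r.B ⊓ C): not entailed.

No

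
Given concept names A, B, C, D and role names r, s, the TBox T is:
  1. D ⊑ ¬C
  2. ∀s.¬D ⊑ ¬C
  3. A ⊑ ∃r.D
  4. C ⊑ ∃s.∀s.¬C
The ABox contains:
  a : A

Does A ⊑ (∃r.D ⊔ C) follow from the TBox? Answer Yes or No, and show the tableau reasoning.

1. A ⊑ (∃r.D ⊔ C)  ⇔  (A ⊓ (∀r.¬D ⊓ ¬C)) unsat w.r.t. T
   all branches close; clash {D, ¬D} at an ∃-successor
2. Hence A ⊑ (∃r.D ⊔ C): entailed.

Yes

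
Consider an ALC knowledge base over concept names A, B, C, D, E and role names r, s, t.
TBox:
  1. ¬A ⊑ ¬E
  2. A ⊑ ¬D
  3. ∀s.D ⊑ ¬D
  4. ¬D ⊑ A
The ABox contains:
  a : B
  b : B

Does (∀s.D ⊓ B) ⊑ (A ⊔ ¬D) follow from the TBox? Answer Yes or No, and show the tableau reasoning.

Yes

1. (∀s.D ⊓ B) ⊑ (A ⊔ ¬D)  ⇔  ((∀s.D ⊓ B) ⊓ (¬A ⊓ D)) unsat w.r.t. T
   all branches close; clash {D, ¬D} at x₀
2. Hence (∀s.D ⊓ B) ⊑ (A ⊔ ¬D): entailed.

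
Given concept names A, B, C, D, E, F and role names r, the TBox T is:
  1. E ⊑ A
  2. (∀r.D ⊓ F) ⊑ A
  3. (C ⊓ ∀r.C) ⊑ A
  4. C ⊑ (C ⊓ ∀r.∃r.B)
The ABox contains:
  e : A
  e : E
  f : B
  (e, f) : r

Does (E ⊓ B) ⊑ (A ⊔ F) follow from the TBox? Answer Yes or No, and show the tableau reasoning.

Yes

1. (E ⊓ B) ⊑ (A ⊔ F)  ⇔  ((E ⊓ B) ⊓ (¬A ⊓ ¬F)) unsat w.r.t. T
   all branches close; clash {A, ¬A} at x₀
2. Hence (E ⊓ B) ⊑ (A ⊔ F): entailed.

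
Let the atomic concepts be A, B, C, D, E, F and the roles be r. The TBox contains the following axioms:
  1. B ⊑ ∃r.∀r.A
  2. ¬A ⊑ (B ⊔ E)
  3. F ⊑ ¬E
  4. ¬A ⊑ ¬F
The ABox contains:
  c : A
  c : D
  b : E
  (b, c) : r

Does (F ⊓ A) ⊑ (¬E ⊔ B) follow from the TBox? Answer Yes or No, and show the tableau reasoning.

Yes

1. (F ⊓ A) ⊑ (¬E ⊔ B)  ⇔  ((F ⊓ A) ⊓ (E ⊓ ¬B)) unsat w.r.t. T
   all branches close; clash {E, ¬E} at x₀
2. Hence (F ⊓ A) ⊑ (¬E ⊔ B): entailed.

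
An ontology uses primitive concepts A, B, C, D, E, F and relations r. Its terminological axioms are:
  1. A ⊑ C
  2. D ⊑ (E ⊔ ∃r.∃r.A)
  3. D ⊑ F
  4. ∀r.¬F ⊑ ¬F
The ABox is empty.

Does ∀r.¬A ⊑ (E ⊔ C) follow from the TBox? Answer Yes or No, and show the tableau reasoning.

1. ∀r.¬A ⊑ (E ⊔ C)  ⇔  (∀r.¬A ⊓ (¬E ⊓ ¬C)) unsat w.r.t. T
   open: L(x₀) ⊇ {¬A, ¬C, ¬D, ¬E, ∀r.¬A, …} (+ ∃-successors)
2. Hence ∀r.¬A ⊑ (E ⊔ C): not entailed.

No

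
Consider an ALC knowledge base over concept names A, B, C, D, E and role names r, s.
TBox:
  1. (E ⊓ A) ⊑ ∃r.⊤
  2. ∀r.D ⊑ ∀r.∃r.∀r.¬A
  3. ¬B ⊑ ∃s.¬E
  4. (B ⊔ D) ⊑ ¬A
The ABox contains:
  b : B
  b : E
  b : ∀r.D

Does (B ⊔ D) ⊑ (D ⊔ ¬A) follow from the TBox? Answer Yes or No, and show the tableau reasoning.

Yes

1. (B ⊔ D) ⊑ (D ⊔ ¬A)  ⇔  ((B ⊔ D) ⊓ (¬D ⊓ A)) unsat w.r.t. T
   all branches close; clash {D, ¬D} at x₀
2. Hence (B ⊔ D) ⊑ (D ⊔ ¬A): entailed.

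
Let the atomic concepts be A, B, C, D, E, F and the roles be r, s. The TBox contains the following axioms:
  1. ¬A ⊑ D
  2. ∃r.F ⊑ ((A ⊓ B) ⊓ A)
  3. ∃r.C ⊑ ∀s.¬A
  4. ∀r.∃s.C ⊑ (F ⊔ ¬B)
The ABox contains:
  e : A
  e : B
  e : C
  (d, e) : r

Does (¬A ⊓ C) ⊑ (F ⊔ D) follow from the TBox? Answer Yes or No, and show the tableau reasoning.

1. (¬A ⊓ C) ⊑ (F ⊔ D)  ⇔  ((¬A ⊓ C) ⊓ (¬F ⊓ ¬D)) unsat w.r.t. T
   all branches close; clash {D, ¬D} at x₀
2. Hence (¬A ⊓ C) ⊑ (F ⊔ D): entailed.

Yes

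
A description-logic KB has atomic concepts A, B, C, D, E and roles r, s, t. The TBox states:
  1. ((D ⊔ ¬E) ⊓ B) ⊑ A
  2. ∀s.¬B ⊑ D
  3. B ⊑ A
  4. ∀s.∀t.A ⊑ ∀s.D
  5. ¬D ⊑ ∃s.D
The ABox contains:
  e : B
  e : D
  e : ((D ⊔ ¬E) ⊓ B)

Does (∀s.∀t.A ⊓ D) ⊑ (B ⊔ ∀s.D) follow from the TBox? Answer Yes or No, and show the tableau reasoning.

Yes

1. (∀s.∀t.A ⊓ D) ⊑ (B ⊔ ∀s.D)  ⇔  ((∀s.∀t.A ⊓ D) ⊓ (¬B ⊓ ∃s.¬D)) unsat w.r.t. T
   all branches close; clash {D, ¬D} at an ∃-successor
2. Hence (∀s.∀t.A ⊓ D) ⊑ (B ⊔ ∀s.D): entailed.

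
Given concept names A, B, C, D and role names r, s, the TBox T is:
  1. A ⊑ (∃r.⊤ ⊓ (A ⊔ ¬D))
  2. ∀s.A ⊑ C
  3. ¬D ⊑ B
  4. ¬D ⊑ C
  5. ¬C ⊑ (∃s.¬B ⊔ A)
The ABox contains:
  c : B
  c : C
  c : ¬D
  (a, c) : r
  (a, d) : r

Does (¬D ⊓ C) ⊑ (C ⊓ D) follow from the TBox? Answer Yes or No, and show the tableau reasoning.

No

1. (¬D ⊓ C) ⊑ (C ⊓ D)  ⇔  ((¬D ⊓ C) ⊓ (¬C ⊔ ¬D)) unsat w.r.t. T
   apply at x₀: ¬D⊑B
   open: L(x₀) ⊇ {B, C, ¬A, ¬D}
2. Hence (¬D ⊓ C) ⊑ (C ⊓ D): not entailed.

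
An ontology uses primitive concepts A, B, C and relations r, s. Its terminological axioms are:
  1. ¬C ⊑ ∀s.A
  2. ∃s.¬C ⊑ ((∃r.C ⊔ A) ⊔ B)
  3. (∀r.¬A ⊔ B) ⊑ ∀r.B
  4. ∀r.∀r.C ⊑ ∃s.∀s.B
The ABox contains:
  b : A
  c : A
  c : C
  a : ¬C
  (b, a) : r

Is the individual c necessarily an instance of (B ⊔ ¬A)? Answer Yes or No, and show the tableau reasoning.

1. c : (B ⊔ ¬A)?  L(c) = {A, C} ∪ {(¬B ⊓ A)}
   open: L(c) ⊇ {A, C, ¬B, ∀s.C, ∃r.A, …} (+ ∃-successors) — c ∉ (B ⊔ ¬A) possible
2. Hence c : (B ⊔ ¬A): not entailed.

No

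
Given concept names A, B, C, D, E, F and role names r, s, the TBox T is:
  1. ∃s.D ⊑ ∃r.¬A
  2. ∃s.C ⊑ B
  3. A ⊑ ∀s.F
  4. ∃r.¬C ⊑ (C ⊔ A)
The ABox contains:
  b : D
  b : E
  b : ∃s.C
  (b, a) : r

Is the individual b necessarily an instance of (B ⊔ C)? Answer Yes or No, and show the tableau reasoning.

1. b : (B ⊔ C)?  L(b) = {D, E, ∃s.C} ∪ {(¬B ⊓ ¬C)}
   clash {B, ¬B} at b — b ∈ (B ⊔ C)
2. Hence b : (B ⊔ C): entailed.

Yes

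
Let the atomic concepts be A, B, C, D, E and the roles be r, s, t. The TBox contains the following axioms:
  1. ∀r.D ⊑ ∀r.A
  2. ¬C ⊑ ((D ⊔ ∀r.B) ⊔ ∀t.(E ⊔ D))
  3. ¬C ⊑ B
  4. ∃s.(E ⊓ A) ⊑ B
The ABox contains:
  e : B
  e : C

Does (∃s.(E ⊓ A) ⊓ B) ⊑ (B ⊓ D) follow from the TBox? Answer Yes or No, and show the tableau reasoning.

1. (∃s.(E ⊓ A) ⊓ B) ⊑ (B ⊓ D)  ⇔  ((∃s.(E ⊓ A) ⊓ B) ⊓ (¬B ⊔ ¬D)) unsat w.r.t. T
   open: L(x₀) ⊇ {B, C, ¬D, ∃r.¬D, ∃s.(E ⊓ A)} (+ ∃-successors)
2. Hence (∃s.(E ⊓ A) ⊓ B) ⊑ (B ⊓ D): not entailed.

No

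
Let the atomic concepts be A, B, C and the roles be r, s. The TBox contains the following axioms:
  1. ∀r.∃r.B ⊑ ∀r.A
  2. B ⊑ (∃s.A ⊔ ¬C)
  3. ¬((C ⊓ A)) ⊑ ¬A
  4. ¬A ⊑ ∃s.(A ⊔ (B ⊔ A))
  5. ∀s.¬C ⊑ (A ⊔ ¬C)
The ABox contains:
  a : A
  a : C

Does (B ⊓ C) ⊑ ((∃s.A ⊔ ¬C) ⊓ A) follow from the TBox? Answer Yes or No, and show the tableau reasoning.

No

1. (B ⊓ C) ⊑ ((∃s.A ⊔ ¬C) ⊓ A)  ⇔  ((B ⊓ C) ⊓ ((∀s.¬A ⊓ C) ⊔ ¬A)) unsat w.r.t. T
   apply at x₀: B⊑(∃s.A ⊔ ¬C)
   open: L(x₀) ⊇ {B, C, ¬A, ∃r.∀r.¬B, ∃s.(A ⊔ (B ⊔ A)), …} (+ ∃-successors)
2. Hence (B ⊓ C) ⊑ ((∃s.A ⊔ ¬C) ⊓ A): not entailed.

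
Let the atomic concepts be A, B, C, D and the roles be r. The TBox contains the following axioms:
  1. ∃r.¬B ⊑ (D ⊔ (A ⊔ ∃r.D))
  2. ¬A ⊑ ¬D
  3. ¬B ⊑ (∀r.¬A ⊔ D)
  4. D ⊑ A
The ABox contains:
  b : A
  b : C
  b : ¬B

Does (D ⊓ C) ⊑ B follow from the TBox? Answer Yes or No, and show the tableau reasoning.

1. (D ⊓ C) ⊑ B  ⇔  ((D ⊓ C) ⊓ ¬B) unsat w.r.t. T
   apply at x₀: ¬B⊑(∀r.¬A ⊔ D); D⊑A
   open: L(x₀) ⊇ {A, C, D, ¬B, ∀r.B}
2. Hence (D ⊓ C) ⊑ B: not entailed.

No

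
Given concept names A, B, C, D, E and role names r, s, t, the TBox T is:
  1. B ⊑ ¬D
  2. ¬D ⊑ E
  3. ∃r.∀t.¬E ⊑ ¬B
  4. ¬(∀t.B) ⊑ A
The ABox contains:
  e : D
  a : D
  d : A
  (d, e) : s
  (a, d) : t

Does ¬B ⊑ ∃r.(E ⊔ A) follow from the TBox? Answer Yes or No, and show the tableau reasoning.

No

1. ¬B ⊑ ∃r.(E ⊔ A)  ⇔  (¬B ⊓ ∀r.(¬E ⊓ ¬A)) unsat w.r.t. T
   open: L(x₀) ⊇ {D, ¬B, ∀r.(¬E ⊓ ¬A), ∀t.B}
2. Hence ¬B ⊑ ∃r.(E ⊔ A): not entailed.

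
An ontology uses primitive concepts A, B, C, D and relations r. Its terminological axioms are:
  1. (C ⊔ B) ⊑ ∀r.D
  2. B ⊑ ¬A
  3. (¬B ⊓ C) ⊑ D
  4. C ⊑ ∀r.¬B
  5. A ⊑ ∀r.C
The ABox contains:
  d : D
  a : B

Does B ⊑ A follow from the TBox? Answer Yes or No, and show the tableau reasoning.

No

1. B ⊑ A  ⇔  (B ⊓ ¬A) unsat w.r.t. T
   open: L(x₀) ⊇ {B, ¬A, ¬C, ∀r.D}
2. Hence B ⊑ A: not entailed.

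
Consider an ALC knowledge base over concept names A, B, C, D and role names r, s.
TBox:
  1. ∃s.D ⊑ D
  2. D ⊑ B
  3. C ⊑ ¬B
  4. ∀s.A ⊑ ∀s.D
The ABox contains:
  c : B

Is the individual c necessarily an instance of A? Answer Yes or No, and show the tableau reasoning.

1. c : A?  L(c) = {B} ∪ {¬A}
   open: L(c) ⊇ {B, ¬A, ¬C, ∀s.¬D, ∃s.¬A} (+ ∃-successors) — c ∉ A possible
2. Hence c : A: not entailed.

No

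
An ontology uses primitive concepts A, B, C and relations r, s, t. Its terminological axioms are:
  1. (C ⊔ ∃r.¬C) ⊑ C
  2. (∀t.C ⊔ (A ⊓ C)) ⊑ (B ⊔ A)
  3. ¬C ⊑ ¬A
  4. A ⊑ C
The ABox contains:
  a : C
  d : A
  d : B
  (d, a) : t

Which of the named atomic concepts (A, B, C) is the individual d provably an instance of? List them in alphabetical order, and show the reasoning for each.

1. d : A?  L(d) = {A, B} ∪ {¬A}
   clash {A, ¬A} at d — d ∈ A
2. d : B?  L(d) = {A, B} ∪ {¬B}
   clash {B, ¬B} at d — d ∈ B
3. d : C?  L(d) = {A, B} ∪ {¬C}
   clash {A, ¬A} at d — d ∈ C
4. Entailed for d: {A, B, C}

{A, B, C}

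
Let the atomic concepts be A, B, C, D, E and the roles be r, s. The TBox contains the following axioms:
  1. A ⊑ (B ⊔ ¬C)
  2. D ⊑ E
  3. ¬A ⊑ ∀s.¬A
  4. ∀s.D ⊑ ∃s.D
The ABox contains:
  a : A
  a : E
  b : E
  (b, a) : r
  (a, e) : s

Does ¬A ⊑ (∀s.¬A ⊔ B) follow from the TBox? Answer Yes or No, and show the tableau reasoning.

Yes

1. ¬A ⊑ (∀s.¬A ⊔ B)  ⇔  (¬A ⊓ (∃s.A ⊓ ¬B)) unsat w.r.t. T
   all branches close; clash {A, ¬A} at an ∃-successor
2. Hence ¬A ⊑ (∀s.¬A ⊔ B): entailed.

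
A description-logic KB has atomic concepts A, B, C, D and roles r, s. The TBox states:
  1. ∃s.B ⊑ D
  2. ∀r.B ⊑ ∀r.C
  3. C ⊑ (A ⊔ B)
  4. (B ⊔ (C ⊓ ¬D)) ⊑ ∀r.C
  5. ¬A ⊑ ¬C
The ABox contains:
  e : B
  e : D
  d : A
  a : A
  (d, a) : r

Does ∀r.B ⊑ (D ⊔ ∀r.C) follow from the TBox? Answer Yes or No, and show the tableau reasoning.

Yes

1. ∀r.B ⊑ (D ⊔ ∀r.C)  ⇔  (∀r.B ⊓ (¬D ⊓ ∃r.¬C)) unsat w.r.t. T
   all branches close; clash {D, ¬D} at x₀
2. Hence ∀r.B ⊑ (D ⊔ ∀r.C): entailed.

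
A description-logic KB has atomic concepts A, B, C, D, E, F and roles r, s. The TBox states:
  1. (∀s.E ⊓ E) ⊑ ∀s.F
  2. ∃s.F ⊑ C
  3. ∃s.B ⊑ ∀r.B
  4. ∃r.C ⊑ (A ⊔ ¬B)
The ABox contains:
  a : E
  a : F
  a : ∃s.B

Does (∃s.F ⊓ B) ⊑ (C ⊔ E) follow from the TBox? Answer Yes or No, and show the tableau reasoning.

Yes

1. (∃s.F ⊓ B) ⊑ (C ⊔ E)  ⇔  ((∃s.F ⊓ B) ⊓ (¬C ⊓ ¬E)) unsat w.r.t. T
   all branches close; clash {B, ¬B} at x₀
2. Hence (∃s.F ⊓ B) ⊑ (C ⊔ E): entailed.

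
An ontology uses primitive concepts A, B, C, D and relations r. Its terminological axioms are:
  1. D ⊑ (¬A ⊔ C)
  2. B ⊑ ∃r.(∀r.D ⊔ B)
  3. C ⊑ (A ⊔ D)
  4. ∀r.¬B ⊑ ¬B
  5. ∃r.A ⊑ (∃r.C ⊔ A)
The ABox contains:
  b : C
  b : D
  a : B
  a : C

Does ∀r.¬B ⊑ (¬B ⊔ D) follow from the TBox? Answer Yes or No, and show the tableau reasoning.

Yes

1. ∀r.¬B ⊑ (¬B ⊔ D)  ⇔  (∀r.¬B ⊓ (B ⊓ ¬D)) unsat w.r.t. T
   all branches close; clash {D, ¬D} at x₀
2. Hence ∀r.¬B ⊑ (¬B ⊔ D): entailed.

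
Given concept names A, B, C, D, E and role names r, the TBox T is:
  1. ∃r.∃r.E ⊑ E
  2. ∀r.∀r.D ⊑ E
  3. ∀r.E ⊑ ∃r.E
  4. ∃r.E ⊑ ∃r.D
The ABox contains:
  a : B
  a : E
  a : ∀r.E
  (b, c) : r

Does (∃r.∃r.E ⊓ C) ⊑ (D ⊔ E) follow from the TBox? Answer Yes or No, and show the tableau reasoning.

Yes

1. (∃r.∃r.E ⊓ C) ⊑ (D ⊔ E)  ⇔  ((∃r.∃r.E ⊓ C) ⊓ (¬D ⊓ ¬E)) unsat w.r.t. T
   all branches close; clash {E, ¬E} at x₀
2. Hence (∃r.∃r.E ⊓ C) ⊑ (D ⊔ E): entailed.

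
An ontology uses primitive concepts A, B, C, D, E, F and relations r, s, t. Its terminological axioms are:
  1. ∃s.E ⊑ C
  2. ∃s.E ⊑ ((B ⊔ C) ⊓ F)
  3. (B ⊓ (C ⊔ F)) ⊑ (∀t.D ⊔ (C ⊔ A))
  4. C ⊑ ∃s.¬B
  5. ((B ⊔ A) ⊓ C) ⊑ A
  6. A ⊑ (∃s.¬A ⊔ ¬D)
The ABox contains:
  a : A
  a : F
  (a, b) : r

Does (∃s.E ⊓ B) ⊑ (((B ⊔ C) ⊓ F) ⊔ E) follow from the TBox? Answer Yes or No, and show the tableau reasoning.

1. (∃s.E ⊓ B) ⊑ (((B ⊔ C) ⊓ F) ⊔ E)  ⇔  ((∃s.E ⊓ B) ⊓ (((¬B ⊓ ¬C) ⊔ ¬F) ⊓ ¬E)) unsat w.r.t. T
   all branches close; clash {F, ¬F} at x₀
2. Hence (∃s.E ⊓ B) ⊑ (((B ⊔ C) ⊓ F) ⊔ E): entailed.

Yes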